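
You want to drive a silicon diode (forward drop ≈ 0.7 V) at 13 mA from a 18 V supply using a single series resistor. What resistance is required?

R ≈ 1.3 kΩ

The resistor drops V_S − V_D = 18 − 0.7 = 17.3 V at 13 mA.
R = 17.3 V / 13 mA = 1.33 kΩ.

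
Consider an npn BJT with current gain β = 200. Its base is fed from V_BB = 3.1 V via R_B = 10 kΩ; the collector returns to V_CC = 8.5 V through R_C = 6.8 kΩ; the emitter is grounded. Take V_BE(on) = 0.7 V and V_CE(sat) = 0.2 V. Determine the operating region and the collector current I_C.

saturation; I_C ≈ 1.2 mA

Assume active: I_B = (3.1 − 0.7)/10 = 0.24 mA, giving I_C = β·I_B = 48 mA.
But then V_CE = 8.5 − 48×6.8 = -318 V < V_CE(sat) = 0.2 V — impossible in the active region.
So the transistor is saturated. With V_CE = 0.2 V, I_C = (V_CC − 0.2)/R_C = 8.3/6.8 = 1.22 mA.
Check: β·I_B = 48 mA > I_C = 1.22 mA, confirming saturation.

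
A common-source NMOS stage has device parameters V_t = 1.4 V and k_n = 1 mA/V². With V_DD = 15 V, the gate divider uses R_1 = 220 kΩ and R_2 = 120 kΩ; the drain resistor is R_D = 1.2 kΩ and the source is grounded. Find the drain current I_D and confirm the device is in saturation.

I_D ≈ 7.6 mA

V_G = V_DD·R_2/(R_1+R_2) = 15×120/340 = 5.29 V. With the source grounded, V_GS = V_G = 5.29 V.
Assume saturation: I_D = (k_n/2)(V_GS − V_t)² = (1/2)×(5.29 − 1.4)² = 0.5×3.89² = 7.58 mA.
V_DS = V_DD − I_D·R_D = 15 − 7.58×1.2 = 5.9 V.
Saturation requires V_DS ≥ V_GS − V_t = 3.89 V; 5.9 ≥ 3.89 ✓.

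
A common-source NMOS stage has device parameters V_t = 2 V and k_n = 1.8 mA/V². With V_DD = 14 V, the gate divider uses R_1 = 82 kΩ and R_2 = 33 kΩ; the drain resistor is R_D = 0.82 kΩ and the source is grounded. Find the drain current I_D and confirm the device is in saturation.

V_G = V_DD·R_2/(R_1+R_2) = 14×33/115 = 4.02 V. With the source grounded, V_GS = V_G = 4.02 V.
Assume saturation: I_D = (k_n/2)(V_GS − V_t)² = (1.8/2)×(4.02 − 2)² = 0.9×2.02² = 3.66 mA.
V_DS = V_DD − I_D·R_D = 14 − 3.66×0.82 = 11 V.
Saturation requires V_DS ≥ V_GS − V_t = 2.02 V; 11 ≥ 2.02 ✓.

I_D ≈ 3.7 mA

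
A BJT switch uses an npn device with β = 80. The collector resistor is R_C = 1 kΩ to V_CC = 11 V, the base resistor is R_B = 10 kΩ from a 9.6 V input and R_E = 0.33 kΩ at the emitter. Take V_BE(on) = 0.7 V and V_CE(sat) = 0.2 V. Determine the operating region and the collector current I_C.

saturation; I_C ≈ 8 mA

Assume active: I_B = (9.6 − 0.7)/(10 + 81×0.33) = 0.242 mA, I_C = β·I_B = 19.4 mA.
Then V_CE = 11 − 19.4×1 − 19.6×0.33 = -14.9 V < 0.2 V — the active assumption fails.
Re-solve with V_CE = 0.2 V. KCL at the emitter: V_E/R_E = (V_BB−0.7−V_E)/R_B + (V_CC−0.2−V_E)/R_C, giving V_E = 2.83 V.
I_C = (V_CC − 0.2 − V_E)/R_C = (10.8 − 2.83)/1 = 7.97 mA.
Check: I_B = (8.9 − 2.83)/10 = 0.607 mA, and β·I_B = 48.6 mA > I_C, confirming saturation.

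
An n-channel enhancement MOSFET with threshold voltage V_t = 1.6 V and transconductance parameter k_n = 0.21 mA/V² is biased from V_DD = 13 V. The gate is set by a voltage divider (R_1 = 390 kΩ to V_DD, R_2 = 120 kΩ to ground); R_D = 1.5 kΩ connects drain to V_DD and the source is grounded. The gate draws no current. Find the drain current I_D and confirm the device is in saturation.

V_G = V_DD·R_2/(R_1+R_2) = 13×120/510 = 3.06 V. With the source grounded, V_GS = V_G = 3.06 V.
Assume saturation: I_D = (k_n/2)(V_GS − V_t)² = (0.21/2)×(3.06 − 1.6)² = 0.105×1.46² = 0.223 mA.
V_DS = V_DD − I_D·R_D = 13 − 0.223×1.5 = 12.7 V.
Saturation requires V_DS ≥ V_GS − V_t = 1.46 V; 12.7 ≥ 1.46 ✓.

I_D ≈ 0.22 mA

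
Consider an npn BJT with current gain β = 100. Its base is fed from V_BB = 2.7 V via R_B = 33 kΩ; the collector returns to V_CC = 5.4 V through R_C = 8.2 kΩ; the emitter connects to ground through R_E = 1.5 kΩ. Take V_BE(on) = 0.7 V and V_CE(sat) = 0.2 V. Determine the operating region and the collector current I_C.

Assume active: I_B = (2.7 − 0.7)/(33 + 101×1.5) = 0.0108 mA, I_C = β·I_B = 1.08 mA.
Then V_CE = 5.4 − 1.08×8.2 − 1.09×1.5 = -5.13 V < 0.2 V — the active assumption fails.
Re-solve with V_CE = 0.2 V. KCL at the emitter: V_E/R_E = (V_BB−0.7−V_E)/R_B + (V_CC−0.2−V_E)/R_C, giving V_E = 0.848 V.
I_C = (V_CC − 0.2 − V_E)/R_C = (5.2 − 0.848)/8.2 = 0.531 mA.
Check: I_B = (2 − 0.848)/33 = 0.0349 mA, and β·I_B = 3.49 mA > I_C, confirming saturation.

saturation; I_C ≈ 0.53 mA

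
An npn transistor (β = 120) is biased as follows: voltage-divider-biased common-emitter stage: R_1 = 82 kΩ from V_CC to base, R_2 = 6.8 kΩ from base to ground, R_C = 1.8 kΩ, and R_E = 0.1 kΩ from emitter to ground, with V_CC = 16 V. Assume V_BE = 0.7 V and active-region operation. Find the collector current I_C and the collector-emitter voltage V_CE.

Thevenize the base divider: V_Th = V_CC·R_2/(R_1+R_2) = 16×6.8/88.8 = 1.23 V, R_Th = R_1‖R_2 = 6.28 kΩ.
Base-emitter loop: V_Th = I_B·R_Th + V_BE + (β+1)I_B·R_E, so I_B = (1.23 − 0.7) / (6.28 + 121×0.1) = 0.0286 mA.
I_C = β·I_B = 120×0.0286 = 3.43 mA, and I_E = (β+1)I_B = 3.46 mA.
V_CE = V_CC − I_C·R_C − I_E·R_E = 16 − 3.43×1.8 − 3.46×0.1 = 9.48 V.
V_CE = 9.48 V > 0.2 V confirms active-region operation.

I_C ≈ 3.4 mA, V_CE ≈ 9.5 V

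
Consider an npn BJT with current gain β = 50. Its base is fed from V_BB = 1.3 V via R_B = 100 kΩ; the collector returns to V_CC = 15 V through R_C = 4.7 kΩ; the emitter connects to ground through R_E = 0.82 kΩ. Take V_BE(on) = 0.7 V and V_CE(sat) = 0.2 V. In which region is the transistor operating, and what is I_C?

active; I_C ≈ 0.21 mA

Assume active. Base-emitter loop: I_B = (V_BB − V_BE)/(R_B + (β+1)R_E) = (1.3 − 0.7)/(100 + 51×0.82) = 0.00423 mA.
I_C = β·I_B = 50×0.00423 = 0.212 mA.
V_CE = V_CC − I_C·R_C − I_E·R_E = 15 − 0.212×4.7 − 0.216×0.82 = 13.8 V > V_CE(sat), so the active-region assumption holds.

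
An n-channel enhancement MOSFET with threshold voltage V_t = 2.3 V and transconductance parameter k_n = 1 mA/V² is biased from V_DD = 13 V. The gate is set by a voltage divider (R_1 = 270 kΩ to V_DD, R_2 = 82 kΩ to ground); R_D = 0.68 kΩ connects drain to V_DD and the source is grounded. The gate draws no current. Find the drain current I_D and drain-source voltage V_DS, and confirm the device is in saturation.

I_D ≈ 0.27 mA, V_DS ≈ 13 V

V_G = V_DD·R_2/(R_1+R_2) = 13×82/352 = 3.03 V. With the source grounded, V_GS = V_G = 3.03 V.
Assume saturation: I_D = (k_n/2)(V_GS − V_t)² = (1/2)×(3.03 − 2.3)² = 0.5×0.728² = 0.265 mA.
V_DS = V_DD − I_D·R_D = 13 − 0.265×0.68 = 12.8 V.
Saturation requires V_DS ≥ V_GS − V_t = 0.728 V; 12.8 ≥ 0.728 ✓.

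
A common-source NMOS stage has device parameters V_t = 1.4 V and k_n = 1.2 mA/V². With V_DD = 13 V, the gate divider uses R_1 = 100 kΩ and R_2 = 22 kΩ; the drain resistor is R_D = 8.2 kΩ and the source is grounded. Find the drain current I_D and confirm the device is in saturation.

V_G = V_DD·R_2/(R_1+R_2) = 13×22/122 = 2.34 V. With the source grounded, V_GS = V_G = 2.34 V.
Assume saturation: I_D = (k_n/2)(V_GS − V_t)² = (1.2/2)×(2.34 − 1.4)² = 0.6×0.944² = 0.535 mA.
V_DS = V_DD − I_D·R_D = 13 − 0.535×8.2 = 8.61 V.
Saturation requires V_DS ≥ V_GS − V_t = 0.944 V; 8.61 ≥ 0.944 ✓.

I_D ≈ 0.53 mA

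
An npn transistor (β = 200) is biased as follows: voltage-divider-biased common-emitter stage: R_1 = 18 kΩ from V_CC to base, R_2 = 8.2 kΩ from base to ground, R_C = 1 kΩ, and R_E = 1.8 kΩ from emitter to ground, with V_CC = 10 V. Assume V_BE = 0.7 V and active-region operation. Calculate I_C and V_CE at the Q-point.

I_C ≈ 1.3 mA, V_CE ≈ 6.3 V

Thevenize the base divider: V_Th = V_CC·R_2/(R_1+R_2) = 10×8.2/26.2 = 3.13 V, R_Th = R_1‖R_2 = 5.63 kΩ.
Base-emitter loop: V_Th = I_B·R_Th + V_BE + (β+1)I_B·R_E, so I_B = (3.13 − 0.7) / (5.63 + 201×1.8) = 0.00661 mA.
I_C = β·I_B = 200×0.00661 = 1.32 mA, and I_E = (β+1)I_B = 1.33 mA.
V_CE = V_CC − I_C·R_C − I_E·R_E = 10 − 1.32×1 − 1.33×1.8 = 6.28 V.
V_CE = 6.28 V > 0.2 V confirms active-region operation.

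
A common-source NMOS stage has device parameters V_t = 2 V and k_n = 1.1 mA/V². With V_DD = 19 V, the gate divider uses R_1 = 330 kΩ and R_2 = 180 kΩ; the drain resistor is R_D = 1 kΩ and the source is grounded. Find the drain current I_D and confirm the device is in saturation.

V_G = V_DD·R_2/(R_1+R_2) = 19×180/510 = 6.71 V. With the source grounded, V_GS = V_G = 6.71 V.
Assume saturation: I_D = (k_n/2)(V_GS − V_t)² = (1.1/2)×(6.71 − 2)² = 0.55×4.71² = 12.2 mA.
V_DS = V_DD − I_D·R_D = 19 − 12.2×1 = 6.82 V.
Saturation requires V_DS ≥ V_GS − V_t = 4.71 V; 6.82 ≥ 4.71 ✓.

I_D ≈ 12 mA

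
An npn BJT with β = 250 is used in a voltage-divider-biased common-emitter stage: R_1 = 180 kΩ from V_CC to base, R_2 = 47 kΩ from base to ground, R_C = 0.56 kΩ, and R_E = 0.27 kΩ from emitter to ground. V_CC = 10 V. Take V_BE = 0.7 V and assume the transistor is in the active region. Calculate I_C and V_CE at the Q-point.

Thevenize the base divider: V_Th = V_CC·R_2/(R_1+R_2) = 10×47/227 = 2.07 V, R_Th = R_1‖R_2 = 37.3 kΩ.
Base-emitter loop: V_Th = I_B·R_Th + V_BE + (β+1)I_B·R_E, so I_B = (2.07 − 0.7) / (37.3 + 251×0.27) = 0.013 mA.
I_C = β·I_B = 250×0.013 = 3.26 mA, and I_E = (β+1)I_B = 3.27 mA.
V_CE = V_CC − I_C·R_C − I_E·R_E = 10 − 3.26×0.56 − 3.27×0.27 = 7.29 V.
V_CE = 7.29 V > 0.2 V confirms active-region operation.

I_C ≈ 3.3 mA, V_CE ≈ 7.3 V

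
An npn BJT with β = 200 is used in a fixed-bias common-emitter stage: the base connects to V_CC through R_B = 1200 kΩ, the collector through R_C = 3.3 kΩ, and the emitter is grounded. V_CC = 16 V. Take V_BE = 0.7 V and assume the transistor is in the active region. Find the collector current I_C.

Base loop: V_CC = I_B·R_B + V_BE, so I_B = (16 − 0.7)/1200 kΩ = 0.0128 mA.
In the active region I_C = β·I_B = 200 × 0.0128 = 2.55 mA.
Collector loop: V_CE = V_CC − I_C·R_C = 16 − 2.55×3.3 = 7.58 V.
Since V_CE = 7.58 V > V_CE(sat) ≈ 0.2 V, the transistor is in the active region as assumed.

I_C ≈ 2.6 mA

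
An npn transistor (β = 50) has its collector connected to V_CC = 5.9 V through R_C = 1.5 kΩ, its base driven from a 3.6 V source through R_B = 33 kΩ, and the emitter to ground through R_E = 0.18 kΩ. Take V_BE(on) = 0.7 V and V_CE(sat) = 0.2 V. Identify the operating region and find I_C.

Assume active: I_B = (3.6 − 0.7)/(33 + 51×0.18) = 0.0688 mA, I_C = β·I_B = 3.44 mA.
Then V_CE = 5.9 − 3.44×1.5 − 3.51×0.18 = 0.112 V < 0.2 V — the active assumption fails.
Re-solve with V_CE = 0.2 V. KCL at the emitter: V_E/R_E = (V_BB−0.7−V_E)/R_B + (V_CC−0.2−V_E)/R_C, giving V_E = 0.622 V.
I_C = (V_CC − 0.2 − V_E)/R_C = (5.7 − 0.622)/1.5 = 3.39 mA.
Check: I_B = (2.9 − 0.622)/33 = 0.069 mA, and β·I_B = 3.45 mA > I_C, confirming saturation.

saturation; I_C ≈ 3.4 mA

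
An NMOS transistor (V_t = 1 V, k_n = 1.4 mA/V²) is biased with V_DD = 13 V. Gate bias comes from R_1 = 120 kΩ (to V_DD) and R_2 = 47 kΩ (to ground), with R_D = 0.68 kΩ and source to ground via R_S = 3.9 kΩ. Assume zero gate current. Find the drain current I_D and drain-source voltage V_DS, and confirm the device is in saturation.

I_D ≈ 0.47 mA, V_DS ≈ 11 V

V_G = V_DD·R_2/(R_1+R_2) = 13×47/167 = 3.66 V.
Assume saturation: I_D = (k_n/2)(V_GS − V_t)² with V_GS = V_G − I_D·R_S = 3.66 − 3.9·I_D.
Substituting gives 10.6·I_D² − 15.5·I_D + 4.95 = 0, with roots I_D = 0.471 or 0.986 mA.
The root I_D = 0.986 mA gives V_GS = -0.187 V ≤ V_t, so take I_D = 0.471 mA.
Then V_GS = 1.82 V and V_DS = V_DD − I_D(R_D+R_S) = 13 − 0.471×4.58 = 10.8 V.
Saturation requires V_DS ≥ V_GS − V_t = 0.821 V; 10.8 ≥ 0.821 ✓.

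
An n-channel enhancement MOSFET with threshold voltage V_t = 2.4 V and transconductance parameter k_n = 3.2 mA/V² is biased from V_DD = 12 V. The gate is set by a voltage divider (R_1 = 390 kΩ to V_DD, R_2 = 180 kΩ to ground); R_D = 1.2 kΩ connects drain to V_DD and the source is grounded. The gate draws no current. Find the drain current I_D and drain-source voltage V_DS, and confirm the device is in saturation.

I_D ≈ 3.1 mA, V_DS ≈ 8.3 V

V_G = V_DD·R_2/(R_1+R_2) = 12×180/570 = 3.79 V. With the source grounded, V_GS = V_G = 3.79 V.
Assume saturation: I_D = (k_n/2)(V_GS − V_t)² = (3.2/2)×(3.79 − 2.4)² = 1.6×1.39² = 3.09 mA.
V_DS = V_DD − I_D·R_D = 12 − 3.09×1.2 = 8.29 V.
Saturation requires V_DS ≥ V_GS − V_t = 1.39 V; 8.29 ≥ 1.39 ✓.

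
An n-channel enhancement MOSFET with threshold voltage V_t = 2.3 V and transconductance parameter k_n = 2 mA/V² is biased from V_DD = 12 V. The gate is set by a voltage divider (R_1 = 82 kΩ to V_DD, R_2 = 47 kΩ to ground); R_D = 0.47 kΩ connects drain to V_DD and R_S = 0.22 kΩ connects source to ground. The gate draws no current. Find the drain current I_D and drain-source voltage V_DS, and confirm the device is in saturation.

I_D ≈ 2.4 mA, V_DS ≈ 10 V

V_G = V_DD·R_2/(R_1+R_2) = 12×47/129 = 4.37 V.
Assume saturation: I_D = (k_n/2)(V_GS − V_t)² with V_GS = V_G − I_D·R_S = 4.37 − 0.22·I_D.
Substituting gives 0.0484·I_D² − 1.91·I_D + 4.29 = 0, with roots I_D = 2.39 or 37.1 mA.
The root I_D = 37.1 mA gives V_GS = -3.79 V ≤ V_t, so take I_D = 2.39 mA.
Then V_GS = 3.85 V and V_DS = V_DD − I_D(R_D+R_S) = 12 − 2.39×0.69 = 10.4 V.
Saturation requires V_DS ≥ V_GS − V_t = 1.55 V; 10.4 ≥ 1.55 ✓.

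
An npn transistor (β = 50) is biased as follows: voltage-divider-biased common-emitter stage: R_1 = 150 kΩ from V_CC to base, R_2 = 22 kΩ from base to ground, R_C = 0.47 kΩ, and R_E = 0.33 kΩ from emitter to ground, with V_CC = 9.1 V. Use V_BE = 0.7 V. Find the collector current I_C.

I_C ≈ 0.64 mA

Thevenize the base divider: V_Th = V_CC·R_2/(R_1+R_2) = 9.1×22/172 = 1.16 V, R_Th = R_1‖R_2 = 19.2 kΩ.
Base-emitter loop: V_Th = I_B·R_Th + V_BE + (β+1)I_B·R_E, so I_B = (1.16 − 0.7) / (19.2 + 51×0.33) = 0.0129 mA.
I_C = β·I_B = 50×0.0129 = 0.644 mA, and I_E = (β+1)I_B = 0.657 mA.
V_CE = V_CC − I_C·R_C − I_E·R_E = 9.1 − 0.644×0.47 − 0.657×0.33 = 8.58 V.
V_CE = 8.58 V > 0.2 V confirms active-region operation.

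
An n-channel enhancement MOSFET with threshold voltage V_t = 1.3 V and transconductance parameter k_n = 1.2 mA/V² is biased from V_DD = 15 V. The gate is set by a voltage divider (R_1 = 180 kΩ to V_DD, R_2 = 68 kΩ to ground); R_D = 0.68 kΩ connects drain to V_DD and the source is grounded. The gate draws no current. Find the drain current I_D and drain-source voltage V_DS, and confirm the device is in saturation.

I_D ≈ 4.7 mA, V_DS ≈ 12 V

V_G = V_DD·R_2/(R_1+R_2) = 15×68/248 = 4.11 V. With the source grounded, V_GS = V_G = 4.11 V.
Assume saturation: I_D = (k_n/2)(V_GS − V_t)² = (1.2/2)×(4.11 − 1.3)² = 0.6×2.81² = 4.75 mA.
V_DS = V_DD − I_D·R_D = 15 − 4.75×0.68 = 11.8 V.
Saturation requires V_DS ≥ V_GS − V_t = 2.81 V; 11.8 ≥ 2.81 ✓.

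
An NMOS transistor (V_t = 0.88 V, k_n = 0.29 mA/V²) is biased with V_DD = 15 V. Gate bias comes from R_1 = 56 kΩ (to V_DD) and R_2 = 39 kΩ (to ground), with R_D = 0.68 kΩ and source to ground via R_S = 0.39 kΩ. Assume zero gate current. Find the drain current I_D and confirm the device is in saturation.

V_G = V_DD·R_2/(R_1+R_2) = 15×39/95 = 6.16 V.
Assume saturation: I_D = (k_n/2)(V_GS − V_t)² with V_GS = V_G − I_D·R_S = 6.16 − 0.39·I_D.
Substituting gives 0.0221·I_D² − 1.6·I_D + 4.04 = 0, with roots I_D = 2.62 or 69.8 mA.
The root I_D = 69.8 mA gives V_GS = -21.1 V ≤ V_t, so take I_D = 2.62 mA.
Then V_GS = 5.13 V and V_DS = V_DD − I_D(R_D+R_S) = 15 − 2.62×1.07 = 12.2 V.
Saturation requires V_DS ≥ V_GS − V_t = 4.25 V; 12.2 ≥ 4.25 ✓.

I_D ≈ 2.6 mA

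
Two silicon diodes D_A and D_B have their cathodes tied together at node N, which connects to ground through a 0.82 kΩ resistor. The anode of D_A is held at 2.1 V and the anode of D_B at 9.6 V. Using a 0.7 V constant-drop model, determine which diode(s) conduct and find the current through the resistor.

Only D_B conducts; I_R ≈ 11 mA

Assume both conduct. Then node N would need to be at both 2.1−0.7 = 1.4 V and 9.6−0.7 = 8.9 V, which is impossible.
Assume only D_B conducts: V_N = 9.6 − 0.7 = 8.9 V, so I_R = 8.9/0.82 = 10.9 mA.
Check D_A: its anode-to-cathode voltage is 2.1 − 8.9 = -6.8 V < 0.7 V, so it is off. The assumption is consistent.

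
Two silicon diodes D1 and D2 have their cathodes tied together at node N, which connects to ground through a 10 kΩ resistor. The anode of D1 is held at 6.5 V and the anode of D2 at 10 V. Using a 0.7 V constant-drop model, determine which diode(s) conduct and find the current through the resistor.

Only D2 conducts; I_R ≈ 0.93 mA

Assume both conduct. Then node N would need to be at both 6.5−0.7 = 5.8 V and 10−0.7 = 9.3 V, which is impossible.
Assume only D2 conducts: V_N = 10 − 0.7 = 9.3 V, so I_R = 9.3/10 = 0.93 mA.
Check D1: its anode-to-cathode voltage is 6.5 − 9.3 = -2.8 V < 0.7 V, so it is off. The assumption is consistent.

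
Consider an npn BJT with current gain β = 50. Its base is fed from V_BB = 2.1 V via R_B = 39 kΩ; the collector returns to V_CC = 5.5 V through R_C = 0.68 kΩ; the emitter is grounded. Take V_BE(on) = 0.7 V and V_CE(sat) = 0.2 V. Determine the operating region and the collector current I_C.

active; I_C ≈ 1.8 mA

Assume active. Base-emitter loop: I_B = (V_BB − V_BE)/R_B = (2.1 − 0.7)/39 = 0.0359 mA.
I_C = β·I_B = 50×0.0359 = 1.79 mA.
V_CE = V_CC − I_C·R_C = 5.5 − 1.79×0.68 = 4.28 V > V_CE(sat), so the active-region assumption holds.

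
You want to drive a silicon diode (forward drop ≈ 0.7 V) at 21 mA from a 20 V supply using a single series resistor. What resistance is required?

The resistor drops V_S − V_D = 20 − 0.7 = 19.3 V at 21 mA.
R = 19.3 V / 21 mA = 0.919 kΩ.

R ≈ 0.92 kΩ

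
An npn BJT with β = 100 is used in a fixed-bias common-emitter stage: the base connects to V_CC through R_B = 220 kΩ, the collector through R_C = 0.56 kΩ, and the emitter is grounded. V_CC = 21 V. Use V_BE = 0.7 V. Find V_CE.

V_CE ≈ 16 V

Base loop: V_CC = I_B·R_B + V_BE, so I_B = (21 − 0.7)/220 kΩ = 0.0923 mA.
In the active region I_C = β·I_B = 100 × 0.0923 = 9.23 mA.
Collector loop: V_CE = V_CC − I_C·R_C = 21 − 9.23×0.56 = 15.8 V.
Since V_CE = 15.8 V > V_CE(sat) ≈ 0.2 V, the transistor is in the active region as assumed.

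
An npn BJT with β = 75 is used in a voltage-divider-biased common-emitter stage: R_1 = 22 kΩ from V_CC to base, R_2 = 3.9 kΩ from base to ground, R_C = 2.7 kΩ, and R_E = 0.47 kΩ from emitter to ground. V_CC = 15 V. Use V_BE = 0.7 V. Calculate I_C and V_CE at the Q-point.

Thevenize the base divider: V_Th = V_CC·R_2/(R_1+R_2) = 15×3.9/25.9 = 2.26 V, R_Th = R_1‖R_2 = 3.31 kΩ.
Base-emitter loop: V_Th = I_B·R_Th + V_BE + (β+1)I_B·R_E, so I_B = (2.26 − 0.7) / (3.31 + 76×0.47) = 0.0399 mA.
I_C = β·I_B = 75×0.0399 = 2.99 mA, and I_E = (β+1)I_B = 3.03 mA.
V_CE = V_CC − I_C·R_C − I_E·R_E = 15 − 2.99×2.7 − 3.03×0.47 = 5.49 V.
V_CE = 5.49 V > 0.2 V confirms active-region operation.

I_C ≈ 3 mA, V_CE ≈ 5.5 V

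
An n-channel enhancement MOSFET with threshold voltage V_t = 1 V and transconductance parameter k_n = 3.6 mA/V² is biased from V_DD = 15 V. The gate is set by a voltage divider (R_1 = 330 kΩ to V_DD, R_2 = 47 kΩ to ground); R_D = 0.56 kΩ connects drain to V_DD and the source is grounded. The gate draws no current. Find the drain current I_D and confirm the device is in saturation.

I_D ≈ 1.4 mA

V_G = V_DD·R_2/(R_1+R_2) = 15×47/377 = 1.87 V. With the source grounded, V_GS = V_G = 1.87 V.
Assume saturation: I_D = (k_n/2)(V_GS − V_t)² = (3.6/2)×(1.87 − 1)² = 1.8×0.87² = 1.36 mA.
V_DS = V_DD − I_D·R_D = 15 − 1.36×0.56 = 14.2 V.
Saturation requires V_DS ≥ V_GS − V_t = 0.87 V; 14.2 ≥ 0.87 ✓.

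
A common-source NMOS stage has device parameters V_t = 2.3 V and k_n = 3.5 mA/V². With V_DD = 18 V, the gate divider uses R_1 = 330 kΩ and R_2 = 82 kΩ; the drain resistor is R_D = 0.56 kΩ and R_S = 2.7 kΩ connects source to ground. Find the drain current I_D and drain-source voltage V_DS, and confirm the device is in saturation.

V_G = V_DD·R_2/(R_1+R_2) = 18×82/412 = 3.58 V.
Assume saturation: I_D = (k_n/2)(V_GS − V_t)² with V_GS = V_G − I_D·R_S = 3.58 − 2.7·I_D.
Substituting gives 12.8·I_D² − 13.1·I_D + 2.88 = 0, with roots I_D = 0.317 or 0.711 mA.
The root I_D = 0.711 mA gives V_GS = 1.66 V ≤ V_t, so take I_D = 0.317 mA.
Then V_GS = 2.73 V and V_DS = V_DD − I_D(R_D+R_S) = 18 − 0.317×3.26 = 17 V.
Saturation requires V_DS ≥ V_GS − V_t = 0.426 V; 17 ≥ 0.426 ✓.

I_D ≈ 0.32 mA, V_DS ≈ 17 V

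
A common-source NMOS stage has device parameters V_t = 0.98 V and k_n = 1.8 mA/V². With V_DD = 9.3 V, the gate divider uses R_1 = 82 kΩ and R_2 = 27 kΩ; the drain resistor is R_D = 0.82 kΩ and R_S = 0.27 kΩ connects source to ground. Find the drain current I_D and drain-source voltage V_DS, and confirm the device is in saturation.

V_G = V_DD·R_2/(R_1+R_2) = 9.3×27/109 = 2.3 V.
Assume saturation: I_D = (k_n/2)(V_GS − V_t)² with V_GS = V_G − I_D·R_S = 2.3 − 0.27·I_D.
Substituting gives 0.0656·I_D² − 1.64·I_D + 1.58 = 0, with roots I_D = 0.999 or 24 mA.
The root I_D = 24 mA gives V_GS = -4.19 V ≤ V_t, so take I_D = 0.999 mA.
Then V_GS = 2.03 V and V_DS = V_DD − I_D(R_D+R_S) = 9.3 − 0.999×1.09 = 8.21 V.
Saturation requires V_DS ≥ V_GS − V_t = 1.05 V; 8.21 ≥ 1.05 ✓.

I_D ≈ 1 mA, V_DS ≈ 8.2 V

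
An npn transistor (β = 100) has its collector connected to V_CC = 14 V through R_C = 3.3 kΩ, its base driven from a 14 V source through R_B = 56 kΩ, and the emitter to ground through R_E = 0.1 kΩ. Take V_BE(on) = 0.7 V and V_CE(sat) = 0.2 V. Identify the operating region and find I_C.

saturation; I_C ≈ 4.1 mA

Assume active: I_B = (14 − 0.7)/(56 + 101×0.1) = 0.201 mA, I_C = β·I_B = 20.1 mA.
Then V_CE = 14 − 20.1×3.3 − 20.3×0.1 = -54.4 V < 0.2 V — the active assumption fails.
Re-solve with V_CE = 0.2 V. KCL at the emitter: V_E/R_E = (V_BB−0.7−V_E)/R_B + (V_CC−0.2−V_E)/R_C, giving V_E = 0.428 V.
I_C = (V_CC − 0.2 − V_E)/R_C = (13.8 − 0.428)/3.3 = 4.05 mA.
Check: I_B = (13.3 − 0.428)/56 = 0.23 mA, and β·I_B = 23 mA > I_C, confirming saturation.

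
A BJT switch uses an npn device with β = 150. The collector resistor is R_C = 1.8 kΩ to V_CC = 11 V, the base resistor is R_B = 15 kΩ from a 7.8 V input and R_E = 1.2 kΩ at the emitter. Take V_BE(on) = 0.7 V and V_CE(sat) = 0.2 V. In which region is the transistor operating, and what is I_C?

Assume active: I_B = (7.8 − 0.7)/(15 + 151×1.2) = 0.0362 mA, I_C = β·I_B = 5.43 mA.
Then V_CE = 11 − 5.43×1.8 − 5.46×1.2 = -5.33 V < 0.2 V — the active assumption fails.
Re-solve with V_CE = 0.2 V. KCL at the emitter: V_E/R_E = (V_BB−0.7−V_E)/R_B + (V_CC−0.2−V_E)/R_C, giving V_E = 4.45 V.
I_C = (V_CC − 0.2 − V_E)/R_C = (10.8 − 4.45)/1.8 = 3.53 mA.
Check: I_B = (7.1 − 4.45)/15 = 0.177 mA, and β·I_B = 26.5 mA > I_C, confirming saturation.

saturation; I_C ≈ 3.5 mA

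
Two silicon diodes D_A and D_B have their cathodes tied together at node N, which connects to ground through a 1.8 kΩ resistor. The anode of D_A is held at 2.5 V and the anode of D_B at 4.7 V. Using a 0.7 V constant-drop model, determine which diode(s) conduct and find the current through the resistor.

Assume both conduct. Then node N would need to be at both 2.5−0.7 = 1.8 V and 4.7−0.7 = 4 V, which is impossible.
Assume only D_B conducts: V_N = 4.7 − 0.7 = 4 V, so I_R = 4/1.8 = 2.22 mA.
Check D_A: its anode-to-cathode voltage is 2.5 − 4 = -1.5 V < 0.7 V, so it is off. The assumption is consistent.

Only D_B conducts; I_R ≈ 2.2 mA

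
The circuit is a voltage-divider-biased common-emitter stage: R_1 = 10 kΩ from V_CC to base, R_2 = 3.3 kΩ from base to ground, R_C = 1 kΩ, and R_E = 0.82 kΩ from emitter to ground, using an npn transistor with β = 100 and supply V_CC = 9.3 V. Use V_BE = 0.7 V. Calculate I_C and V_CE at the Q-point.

I_C ≈ 1.9 mA, V_CE ≈ 5.9 V

Thevenize the base divider: V_Th = V_CC·R_2/(R_1+R_2) = 9.3×3.3/13.3 = 2.31 V, R_Th = R_1‖R_2 = 2.48 kΩ.
Base-emitter loop: V_Th = I_B·R_Th + V_BE + (β+1)I_B·R_E, so I_B = (2.31 − 0.7) / (2.48 + 101×0.82) = 0.0188 mA.
I_C = β·I_B = 100×0.0188 = 1.88 mA, and I_E = (β+1)I_B = 1.9 mA.
V_CE = V_CC − I_C·R_C − I_E·R_E = 9.3 − 1.88×1 − 1.9×0.82 = 5.85 V.
V_CE = 5.85 V > 0.2 V confirms active-region operation.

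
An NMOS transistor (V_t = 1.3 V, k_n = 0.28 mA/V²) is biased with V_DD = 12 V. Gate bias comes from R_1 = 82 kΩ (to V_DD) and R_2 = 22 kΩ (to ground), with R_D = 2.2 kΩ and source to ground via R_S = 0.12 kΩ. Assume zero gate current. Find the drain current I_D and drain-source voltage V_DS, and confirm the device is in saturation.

I_D ≈ 0.21 mA, V_DS ≈ 12 V

V_G = V_DD·R_2/(R_1+R_2) = 12×22/104 = 2.54 V.
Assume saturation: I_D = (k_n/2)(V_GS − V_t)² with V_GS = V_G − I_D·R_S = 2.54 − 0.12·I_D.
Substituting gives 0.00202·I_D² − 1.04·I_D + 0.215 = 0, with roots I_D = 0.206 or 516 mA.
The root I_D = 516 mA gives V_GS = -59.4 V ≤ V_t, so take I_D = 0.206 mA.
Then V_GS = 2.51 V and V_DS = V_DD − I_D(R_D+R_S) = 12 − 0.206×2.32 = 11.5 V.
Saturation requires V_DS ≥ V_GS − V_t = 1.21 V; 11.5 ≥ 1.21 ✓.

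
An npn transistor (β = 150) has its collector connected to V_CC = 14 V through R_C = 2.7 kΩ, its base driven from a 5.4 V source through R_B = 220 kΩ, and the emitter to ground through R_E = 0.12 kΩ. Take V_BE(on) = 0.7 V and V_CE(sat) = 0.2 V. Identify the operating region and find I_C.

active; I_C ≈ 3 mA

Assume active. Base-emitter loop: I_B = (V_BB − V_BE)/(R_B + (β+1)R_E) = (5.4 − 0.7)/(220 + 151×0.12) = 0.0197 mA.
I_C = β·I_B = 150×0.0197 = 2.96 mA.
V_CE = V_CC − I_C·R_C − I_E·R_E = 14 − 2.96×2.7 − 2.98×0.12 = 5.65 V > V_CE(sat), so the active-region assumption holds.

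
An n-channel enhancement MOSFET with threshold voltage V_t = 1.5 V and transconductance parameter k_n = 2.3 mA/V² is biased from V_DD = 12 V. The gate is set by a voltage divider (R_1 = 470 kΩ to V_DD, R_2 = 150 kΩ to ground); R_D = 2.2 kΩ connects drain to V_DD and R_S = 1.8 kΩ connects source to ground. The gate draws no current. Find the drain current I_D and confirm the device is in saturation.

V_G = V_DD·R_2/(R_1+R_2) = 12×150/620 = 2.9 V.
Assume saturation: I_D = (k_n/2)(V_GS − V_t)² with V_GS = V_G − I_D·R_S = 2.9 − 1.8·I_D.
Substituting gives 3.73·I_D² − 6.81·I_D + 2.26 = 0, with roots I_D = 0.437 or 1.39 mA.
The root I_D = 1.39 mA gives V_GS = 0.4 V ≤ V_t, so take I_D = 0.437 mA.
Then V_GS = 2.12 V and V_DS = V_DD − I_D(R_D+R_S) = 12 − 0.437×4 = 10.3 V.
Saturation requires V_DS ≥ V_GS − V_t = 0.616 V; 10.3 ≥ 0.616 ✓.

I_D ≈ 0.44 mA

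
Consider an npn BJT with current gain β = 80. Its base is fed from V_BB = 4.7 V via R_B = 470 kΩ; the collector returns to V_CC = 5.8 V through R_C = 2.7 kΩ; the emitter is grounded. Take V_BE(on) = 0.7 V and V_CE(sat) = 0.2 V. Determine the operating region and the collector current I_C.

Assume active. Base-emitter loop: I_B = (V_BB − V_BE)/R_B = (4.7 − 0.7)/470 = 0.00851 mA.
I_C = β·I_B = 80×0.00851 = 0.681 mA.
V_CE = V_CC − I_C·R_C = 5.8 − 0.681×2.7 = 3.96 V > V_CE(sat), so the active-region assumption holds.

active; I_C ≈ 0.68 mA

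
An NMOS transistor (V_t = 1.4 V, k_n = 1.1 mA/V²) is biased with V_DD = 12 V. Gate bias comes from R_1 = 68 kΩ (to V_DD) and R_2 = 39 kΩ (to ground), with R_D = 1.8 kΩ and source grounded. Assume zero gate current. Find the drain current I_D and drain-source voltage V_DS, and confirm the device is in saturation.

I_D ≈ 4.9 mA, V_DS ≈ 3.2 V

V_G = V_DD·R_2/(R_1+R_2) = 12×39/107 = 4.37 V. With the source grounded, V_GS = V_G = 4.37 V.
Assume saturation: I_D = (k_n/2)(V_GS − V_t)² = (1.1/2)×(4.37 − 1.4)² = 0.55×2.97² = 4.86 mA.
V_DS = V_DD − I_D·R_D = 12 − 4.86×1.8 = 3.24 V.
Saturation requires V_DS ≥ V_GS − V_t = 2.97 V; 3.24 ≥ 2.97 ✓.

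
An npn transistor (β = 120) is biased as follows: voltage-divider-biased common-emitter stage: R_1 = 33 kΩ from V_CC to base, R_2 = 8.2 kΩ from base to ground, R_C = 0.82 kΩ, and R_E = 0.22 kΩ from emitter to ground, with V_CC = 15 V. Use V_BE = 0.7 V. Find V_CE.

Thevenize the base divider: V_Th = V_CC·R_2/(R_1+R_2) = 15×8.2/41.2 = 2.99 V, R_Th = R_1‖R_2 = 6.57 kΩ.
Base-emitter loop: V_Th = I_B·R_Th + V_BE + (β+1)I_B·R_E, so I_B = (2.99 − 0.7) / (6.57 + 121×0.22) = 0.0689 mA.
I_C = β·I_B = 120×0.0689 = 8.26 mA, and I_E = (β+1)I_B = 8.33 mA.
V_CE = V_CC − I_C·R_C − I_E·R_E = 15 − 8.26×0.82 − 8.33×0.22 = 6.39 V.
V_CE = 6.39 V > 0.2 V confirms active-region operation.

V_CE ≈ 6.4 V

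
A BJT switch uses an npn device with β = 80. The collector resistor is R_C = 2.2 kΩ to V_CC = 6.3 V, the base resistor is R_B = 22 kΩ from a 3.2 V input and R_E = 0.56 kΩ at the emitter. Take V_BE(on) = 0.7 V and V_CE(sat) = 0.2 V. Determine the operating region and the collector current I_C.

saturation; I_C ≈ 2.2 mA

Assume active: I_B = (3.2 − 0.7)/(22 + 81×0.56) = 0.0371 mA, I_C = β·I_B = 2.97 mA.
Then V_CE = 6.3 − 2.97×2.2 − 3.01×0.56 = -1.92 V < 0.2 V — the active assumption fails.
Re-solve with V_CE = 0.2 V. KCL at the emitter: V_E/R_E = (V_BB−0.7−V_E)/R_B + (V_CC−0.2−V_E)/R_C, giving V_E = 1.26 V.
I_C = (V_CC − 0.2 − V_E)/R_C = (6.1 − 1.26)/2.2 = 2.2 mA.
Check: I_B = (2.5 − 1.26)/22 = 0.0562 mA, and β·I_B = 4.5 mA > I_C, confirming saturation.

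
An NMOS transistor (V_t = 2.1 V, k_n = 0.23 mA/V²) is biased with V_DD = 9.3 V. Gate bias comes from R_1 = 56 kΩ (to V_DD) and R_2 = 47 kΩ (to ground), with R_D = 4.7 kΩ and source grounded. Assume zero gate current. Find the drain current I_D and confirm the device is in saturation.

V_G = V_DD·R_2/(R_1+R_2) = 9.3×47/103 = 4.24 V. With the source grounded, V_GS = V_G = 4.24 V.
Assume saturation: I_D = (k_n/2)(V_GS − V_t)² = (0.23/2)×(4.24 − 2.1)² = 0.115×2.14² = 0.528 mA.
V_DS = V_DD − I_D·R_D = 9.3 − 0.528×4.7 = 6.82 V.
Saturation requires V_DS ≥ V_GS − V_t = 2.14 V; 6.82 ≥ 2.14 ✓.

I_D ≈ 0.53 mA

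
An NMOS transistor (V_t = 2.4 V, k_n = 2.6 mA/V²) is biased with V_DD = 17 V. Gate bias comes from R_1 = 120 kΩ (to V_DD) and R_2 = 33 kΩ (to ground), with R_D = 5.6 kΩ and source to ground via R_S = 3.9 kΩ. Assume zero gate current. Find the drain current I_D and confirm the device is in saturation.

V_G = V_DD·R_2/(R_1+R_2) = 17×33/153 = 3.67 V.
Assume saturation: I_D = (k_n/2)(V_GS − V_t)² with V_GS = V_G − I_D·R_S = 3.67 − 3.9·I_D.
Substituting gives 19.8·I_D² − 13.8·I_D + 2.09 = 0, with roots I_D = 0.219 or 0.481 mA.
The root I_D = 0.481 mA gives V_GS = 1.79 V ≤ V_t, so take I_D = 0.219 mA.
Then V_GS = 2.81 V and V_DS = V_DD − I_D(R_D+R_S) = 17 − 0.219×9.5 = 14.9 V.
Saturation requires V_DS ≥ V_GS − V_t = 0.411 V; 14.9 ≥ 0.411 ✓.

I_D ≈ 0.22 mA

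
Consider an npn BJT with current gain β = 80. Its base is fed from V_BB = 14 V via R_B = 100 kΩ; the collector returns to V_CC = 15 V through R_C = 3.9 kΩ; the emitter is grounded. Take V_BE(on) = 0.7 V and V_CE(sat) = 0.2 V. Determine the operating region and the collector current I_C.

Assume active: I_B = (14 − 0.7)/100 = 0.133 mA, giving I_C = β·I_B = 10.6 mA.
But then V_CE = 15 − 10.6×3.9 = -26.5 V < V_CE(sat) = 0.2 V — impossible in the active region.
So the transistor is saturated. With V_CE = 0.2 V, I_C = (V_CC − 0.2)/R_C = 14.8/3.9 = 3.79 mA.
Check: β·I_B = 10.6 mA > I_C = 3.79 mA, confirming saturation.

saturation; I_C ≈ 3.8 mA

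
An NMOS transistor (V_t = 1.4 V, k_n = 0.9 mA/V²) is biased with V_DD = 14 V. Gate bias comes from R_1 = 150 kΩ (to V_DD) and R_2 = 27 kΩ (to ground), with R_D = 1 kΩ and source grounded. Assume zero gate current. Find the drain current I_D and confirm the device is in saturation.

I_D ≈ 0.24 mA

V_G = V_DD·R_2/(R_1+R_2) = 14×27/177 = 2.14 V. With the source grounded, V_GS = V_G = 2.14 V.
Assume saturation: I_D = (k_n/2)(V_GS − V_t)² = (0.9/2)×(2.14 − 1.4)² = 0.45×0.736² = 0.243 mA.
V_DS = V_DD − I_D·R_D = 14 − 0.243×1 = 13.8 V.
Saturation requires V_DS ≥ V_GS − V_t = 0.736 V; 13.8 ≥ 0.736 ✓.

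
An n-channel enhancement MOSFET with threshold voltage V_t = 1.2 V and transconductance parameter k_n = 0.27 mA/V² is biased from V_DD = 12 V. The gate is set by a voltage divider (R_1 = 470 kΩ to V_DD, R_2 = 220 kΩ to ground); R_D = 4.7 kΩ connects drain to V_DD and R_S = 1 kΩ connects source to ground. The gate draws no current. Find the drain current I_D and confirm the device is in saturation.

V_G = V_DD·R_2/(R_1+R_2) = 12×220/690 = 3.83 V.
Assume saturation: I_D = (k_n/2)(V_GS − V_t)² with V_GS = V_G − I_D·R_S = 3.83 − 1·I_D.
Substituting gives 0.135·I_D² − 1.71·I_D + 0.931 = 0, with roots I_D = 0.57 or 12.1 mA.
The root I_D = 12.1 mA gives V_GS = -8.26 V ≤ V_t, so take I_D = 0.57 mA.
Then V_GS = 3.26 V and V_DS = V_DD − I_D(R_D+R_S) = 12 − 0.57×5.7 = 8.75 V.
Saturation requires V_DS ≥ V_GS − V_t = 2.06 V; 8.75 ≥ 2.06 ✓.

I_D ≈ 0.57 mA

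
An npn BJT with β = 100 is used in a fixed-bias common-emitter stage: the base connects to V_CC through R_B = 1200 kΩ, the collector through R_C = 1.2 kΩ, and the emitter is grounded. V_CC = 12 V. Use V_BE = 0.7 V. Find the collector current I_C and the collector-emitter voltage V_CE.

Base loop: V_CC = I_B·R_B + V_BE, so I_B = (12 − 0.7)/1200 kΩ = 0.00942 mA.
In the active region I_C = β·I_B = 100 × 0.00942 = 0.942 mA.
Collector loop: V_CE = V_CC − I_C·R_C = 12 − 0.942×1.2 = 10.9 V.
Since V_CE = 10.9 V > V_CE(sat) ≈ 0.2 V, the transistor is in the active region as assumed.

I_C ≈ 0.94 mA, V_CE ≈ 11 V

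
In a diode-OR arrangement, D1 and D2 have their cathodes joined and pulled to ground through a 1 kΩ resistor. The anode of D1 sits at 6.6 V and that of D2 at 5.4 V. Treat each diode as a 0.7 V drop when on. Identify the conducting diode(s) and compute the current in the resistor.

Only D1 conducts; I_R ≈ 5.9 mA

Assume both conduct. Then node N would need to be at both 6.6−0.7 = 5.9 V and 5.4−0.7 = 4.7 V, which is impossible.
Assume only D1 conducts: V_N = 6.6 − 0.7 = 5.9 V, so I_R = 5.9/1 = 5.9 mA.
Check D2: its anode-to-cathode voltage is 5.4 − 5.9 = -0.5 V < 0.7 V, so it is off. The assumption is consistent.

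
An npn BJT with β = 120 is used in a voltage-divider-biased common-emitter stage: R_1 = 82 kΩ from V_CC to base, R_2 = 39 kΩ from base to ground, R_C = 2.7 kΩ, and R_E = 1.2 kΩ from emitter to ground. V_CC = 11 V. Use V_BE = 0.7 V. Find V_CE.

V_CE ≈ 3.2 V

Thevenize the base divider: V_Th = V_CC·R_2/(R_1+R_2) = 11×39/121 = 3.55 V, R_Th = R_1‖R_2 = 26.4 kΩ.
Base-emitter loop: V_Th = I_B·R_Th + V_BE + (β+1)I_B·R_E, so I_B = (3.55 − 0.7) / (26.4 + 121×1.2) = 0.0166 mA.
I_C = β·I_B = 120×0.0166 = 1.99 mA, and I_E = (β+1)I_B = 2.01 mA.
V_CE = V_CC − I_C·R_C − I_E·R_E = 11 − 1.99×2.7 − 2.01×1.2 = 3.22 V.
V_CE = 3.22 V > 0.2 V confirms active-region operation.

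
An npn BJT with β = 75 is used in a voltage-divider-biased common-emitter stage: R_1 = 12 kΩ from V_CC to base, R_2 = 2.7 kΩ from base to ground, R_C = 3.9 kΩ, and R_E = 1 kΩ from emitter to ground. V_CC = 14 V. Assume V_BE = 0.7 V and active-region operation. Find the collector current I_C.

Thevenize the base divider: V_Th = V_CC·R_2/(R_1+R_2) = 14×2.7/14.7 = 2.57 V, R_Th = R_1‖R_2 = 2.2 kΩ.
Base-emitter loop: V_Th = I_B·R_Th + V_BE + (β+1)I_B·R_E, so I_B = (2.57 − 0.7) / (2.2 + 76×1) = 0.0239 mA.
I_C = β·I_B = 75×0.0239 = 1.79 mA, and I_E = (β+1)I_B = 1.82 mA.
V_CE = V_CC − I_C·R_C − I_E·R_E = 14 − 1.79×3.9 − 1.82×1 = 5.18 V.
V_CE = 5.18 V > 0.2 V confirms active-region operation.

I_C ≈ 1.8 mA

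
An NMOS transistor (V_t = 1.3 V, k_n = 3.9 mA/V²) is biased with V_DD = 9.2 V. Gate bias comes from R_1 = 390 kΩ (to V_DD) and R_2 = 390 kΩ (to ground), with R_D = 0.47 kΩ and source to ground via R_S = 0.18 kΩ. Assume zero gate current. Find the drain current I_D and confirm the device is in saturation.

I_D ≈ 7.5 mA

V_G = V_DD·R_2/(R_1+R_2) = 9.2×390/780 = 4.6 V.
Assume saturation: I_D = (k_n/2)(V_GS − V_t)² with V_GS = V_G − I_D·R_S = 4.6 − 0.18·I_D.
Substituting gives 0.0632·I_D² − 3.32·I_D + 21.2 = 0, with roots I_D = 7.46 or 45 mA.
The root I_D = 45 mA gives V_GS = -3.51 V ≤ V_t, so take I_D = 7.46 mA.
Then V_GS = 3.26 V and V_DS = V_DD − I_D(R_D+R_S) = 9.2 − 7.46×0.65 = 4.35 V.
Saturation requires V_DS ≥ V_GS − V_t = 1.96 V; 4.35 ≥ 1.96 ✓.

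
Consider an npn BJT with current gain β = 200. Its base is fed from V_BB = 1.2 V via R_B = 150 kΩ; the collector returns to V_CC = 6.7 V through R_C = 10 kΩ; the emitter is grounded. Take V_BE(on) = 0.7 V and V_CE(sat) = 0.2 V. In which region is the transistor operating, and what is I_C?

saturation; I_C ≈ 0.65 mA

Assume active: I_B = (1.2 − 0.7)/150 = 0.00333 mA, giving I_C = β·I_B = 0.667 mA.
But then V_CE = 6.7 − 0.667×10 = 0.0333 V < V_CE(sat) = 0.2 V — impossible in the active region.
So the transistor is saturated. With V_CE = 0.2 V, I_C = (V_CC − 0.2)/R_C = 6.5/10 = 0.65 mA.
Check: β·I_B = 0.667 mA > I_C = 0.65 mA, confirming saturation.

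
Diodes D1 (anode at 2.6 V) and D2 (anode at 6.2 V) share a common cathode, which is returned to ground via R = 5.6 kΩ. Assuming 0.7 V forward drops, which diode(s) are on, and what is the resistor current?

Assume both conduct. Then node N would need to be at both 2.6−0.7 = 1.9 V and 6.2−0.7 = 5.5 V, which is impossible.
Assume only D2 conducts: V_N = 6.2 − 0.7 = 5.5 V, so I_R = 5.5/5.6 = 0.982 mA.
Check D1: its anode-to-cathode voltage is 2.6 − 5.5 = -2.9 V < 0.7 V, so it is off. The assumption is consistent.

Only D2 conducts; I_R ≈ 0.98 mA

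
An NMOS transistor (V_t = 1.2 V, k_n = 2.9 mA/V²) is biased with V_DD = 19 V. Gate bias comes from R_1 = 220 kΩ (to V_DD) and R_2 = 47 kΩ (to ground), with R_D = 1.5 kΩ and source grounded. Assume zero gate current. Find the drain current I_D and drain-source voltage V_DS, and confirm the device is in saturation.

I_D ≈ 6.7 mA, V_DS ≈ 9 V

V_G = V_DD·R_2/(R_1+R_2) = 19×47/267 = 3.34 V. With the source grounded, V_GS = V_G = 3.34 V.
Assume saturation: I_D = (k_n/2)(V_GS − V_t)² = (2.9/2)×(3.34 − 1.2)² = 1.45×2.14² = 6.67 mA.
V_DS = V_DD − I_D·R_D = 19 − 6.67×1.5 = 9 V.
Saturation requires V_DS ≥ V_GS − V_t = 2.14 V; 9 ≥ 2.14 ✓.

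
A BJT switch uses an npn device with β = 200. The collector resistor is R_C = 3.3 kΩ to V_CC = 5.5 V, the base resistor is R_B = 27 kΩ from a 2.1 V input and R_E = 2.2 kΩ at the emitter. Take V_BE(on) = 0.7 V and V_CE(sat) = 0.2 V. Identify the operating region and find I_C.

active; I_C ≈ 0.6 mA

Assume active. Base-emitter loop: I_B = (V_BB − V_BE)/(R_B + (β+1)R_E) = (2.1 − 0.7)/(27 + 201×2.2) = 0.00298 mA.
I_C = β·I_B = 200×0.00298 = 0.597 mA.
V_CE = V_CC − I_C·R_C − I_E·R_E = 5.5 − 0.597×3.3 − 0.6×2.2 = 2.21 V > V_CE(sat), so the active-region assumption holds.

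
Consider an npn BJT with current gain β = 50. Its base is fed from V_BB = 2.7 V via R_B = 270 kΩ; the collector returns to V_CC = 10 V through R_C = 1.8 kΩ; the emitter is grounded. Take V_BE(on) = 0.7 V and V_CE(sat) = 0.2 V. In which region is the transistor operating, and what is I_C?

active; I_C ≈ 0.37 mA

Assume active. Base-emitter loop: I_B = (V_BB − V_BE)/R_B = (2.7 − 0.7)/270 = 0.00741 mA.
I_C = β·I_B = 50×0.00741 = 0.37 mA.
V_CE = V_CC − I_C·R_C = 10 − 0.37×1.8 = 9.33 V > V_CE(sat), so the active-region assumption holds.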